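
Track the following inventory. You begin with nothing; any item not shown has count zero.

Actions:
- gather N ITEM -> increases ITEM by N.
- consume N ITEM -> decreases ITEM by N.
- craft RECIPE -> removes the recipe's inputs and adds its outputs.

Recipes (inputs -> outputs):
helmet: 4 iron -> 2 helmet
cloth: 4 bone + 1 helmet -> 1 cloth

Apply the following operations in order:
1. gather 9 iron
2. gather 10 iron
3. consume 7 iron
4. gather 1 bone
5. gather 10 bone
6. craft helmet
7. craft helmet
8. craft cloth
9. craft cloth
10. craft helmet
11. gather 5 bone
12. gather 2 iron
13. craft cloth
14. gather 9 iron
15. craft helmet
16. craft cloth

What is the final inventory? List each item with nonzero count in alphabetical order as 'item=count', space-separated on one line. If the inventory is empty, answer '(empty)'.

Answer: cloth=4 helmet=4 iron=7

Derivation:
After 1 (gather 9 iron): iron=9
After 2 (gather 10 iron): iron=19
After 3 (consume 7 iron): iron=12
After 4 (gather 1 bone): bone=1 iron=12
After 5 (gather 10 bone): bone=11 iron=12
After 6 (craft helmet): bone=11 helmet=2 iron=8
After 7 (craft helmet): bone=11 helmet=4 iron=4
After 8 (craft cloth): bone=7 cloth=1 helmet=3 iron=4
After 9 (craft cloth): bone=3 cloth=2 helmet=2 iron=4
After 10 (craft helmet): bone=3 cloth=2 helmet=4
After 11 (gather 5 bone): bone=8 cloth=2 helmet=4
After 12 (gather 2 iron): bone=8 cloth=2 helmet=4 iron=2
After 13 (craft cloth): bone=4 cloth=3 helmet=3 iron=2
After 14 (gather 9 iron): bone=4 cloth=3 helmet=3 iron=11
After 15 (craft helmet): bone=4 cloth=3 helmet=5 iron=7
After 16 (craft cloth): cloth=4 helmet=4 iron=7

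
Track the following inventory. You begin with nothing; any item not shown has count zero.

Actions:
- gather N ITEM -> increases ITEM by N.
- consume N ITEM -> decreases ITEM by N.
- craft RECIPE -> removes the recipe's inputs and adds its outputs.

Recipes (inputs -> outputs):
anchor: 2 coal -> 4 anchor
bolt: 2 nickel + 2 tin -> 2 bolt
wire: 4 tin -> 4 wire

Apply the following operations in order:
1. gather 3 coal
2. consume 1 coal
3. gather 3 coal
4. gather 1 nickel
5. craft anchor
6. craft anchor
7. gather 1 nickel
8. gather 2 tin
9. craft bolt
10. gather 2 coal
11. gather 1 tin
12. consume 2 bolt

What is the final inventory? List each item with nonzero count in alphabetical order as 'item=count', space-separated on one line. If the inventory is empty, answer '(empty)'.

Answer: anchor=8 coal=3 tin=1

Derivation:
After 1 (gather 3 coal): coal=3
After 2 (consume 1 coal): coal=2
After 3 (gather 3 coal): coal=5
After 4 (gather 1 nickel): coal=5 nickel=1
After 5 (craft anchor): anchor=4 coal=3 nickel=1
After 6 (craft anchor): anchor=8 coal=1 nickel=1
After 7 (gather 1 nickel): anchor=8 coal=1 nickel=2
After 8 (gather 2 tin): anchor=8 coal=1 nickel=2 tin=2
After 9 (craft bolt): anchor=8 bolt=2 coal=1
After 10 (gather 2 coal): anchor=8 bolt=2 coal=3
After 11 (gather 1 tin): anchor=8 bolt=2 coal=3 tin=1
After 12 (consume 2 bolt): anchor=8 coal=3 tin=1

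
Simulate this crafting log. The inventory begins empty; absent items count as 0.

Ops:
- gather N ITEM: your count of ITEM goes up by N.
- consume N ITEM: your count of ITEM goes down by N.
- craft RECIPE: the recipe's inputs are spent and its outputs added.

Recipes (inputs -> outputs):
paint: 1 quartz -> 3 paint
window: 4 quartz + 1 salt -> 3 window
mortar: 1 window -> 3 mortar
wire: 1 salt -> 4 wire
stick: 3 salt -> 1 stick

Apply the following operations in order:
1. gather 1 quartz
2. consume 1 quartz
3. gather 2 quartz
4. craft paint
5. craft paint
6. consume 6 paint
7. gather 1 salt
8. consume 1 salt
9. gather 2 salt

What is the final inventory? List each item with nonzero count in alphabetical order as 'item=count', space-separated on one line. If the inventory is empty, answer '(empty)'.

Answer: salt=2

Derivation:
After 1 (gather 1 quartz): quartz=1
After 2 (consume 1 quartz): (empty)
After 3 (gather 2 quartz): quartz=2
After 4 (craft paint): paint=3 quartz=1
After 5 (craft paint): paint=6
After 6 (consume 6 paint): (empty)
After 7 (gather 1 salt): salt=1
After 8 (consume 1 salt): (empty)
After 9 (gather 2 salt): salt=2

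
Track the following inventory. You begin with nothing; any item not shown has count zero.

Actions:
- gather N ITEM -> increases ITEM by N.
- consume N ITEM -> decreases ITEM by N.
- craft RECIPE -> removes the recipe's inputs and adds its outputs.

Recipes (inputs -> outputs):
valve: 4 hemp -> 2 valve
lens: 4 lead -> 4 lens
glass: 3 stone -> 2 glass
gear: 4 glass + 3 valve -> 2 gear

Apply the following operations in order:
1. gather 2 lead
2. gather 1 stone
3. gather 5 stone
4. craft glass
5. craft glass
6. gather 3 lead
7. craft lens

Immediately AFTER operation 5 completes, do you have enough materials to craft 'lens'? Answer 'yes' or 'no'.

After 1 (gather 2 lead): lead=2
After 2 (gather 1 stone): lead=2 stone=1
After 3 (gather 5 stone): lead=2 stone=6
After 4 (craft glass): glass=2 lead=2 stone=3
After 5 (craft glass): glass=4 lead=2

Answer: no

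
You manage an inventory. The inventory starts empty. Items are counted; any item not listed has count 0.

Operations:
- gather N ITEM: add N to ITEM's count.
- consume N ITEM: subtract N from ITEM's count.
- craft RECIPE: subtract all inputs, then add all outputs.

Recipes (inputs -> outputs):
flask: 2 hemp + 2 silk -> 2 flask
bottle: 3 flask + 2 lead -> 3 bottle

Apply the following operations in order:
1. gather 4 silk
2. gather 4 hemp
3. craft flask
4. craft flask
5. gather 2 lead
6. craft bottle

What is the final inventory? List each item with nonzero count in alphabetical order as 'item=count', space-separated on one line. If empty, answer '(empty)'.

Answer: bottle=3 flask=1

Derivation:
After 1 (gather 4 silk): silk=4
After 2 (gather 4 hemp): hemp=4 silk=4
After 3 (craft flask): flask=2 hemp=2 silk=2
After 4 (craft flask): flask=4
After 5 (gather 2 lead): flask=4 lead=2
After 6 (craft bottle): bottle=3 flask=1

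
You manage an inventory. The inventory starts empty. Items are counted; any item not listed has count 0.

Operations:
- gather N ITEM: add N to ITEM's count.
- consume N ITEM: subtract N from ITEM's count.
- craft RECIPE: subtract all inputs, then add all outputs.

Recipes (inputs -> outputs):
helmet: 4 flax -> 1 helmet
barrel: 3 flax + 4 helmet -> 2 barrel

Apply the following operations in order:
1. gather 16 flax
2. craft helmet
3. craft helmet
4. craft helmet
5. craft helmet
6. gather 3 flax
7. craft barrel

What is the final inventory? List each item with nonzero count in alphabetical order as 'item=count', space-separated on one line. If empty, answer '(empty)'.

After 1 (gather 16 flax): flax=16
After 2 (craft helmet): flax=12 helmet=1
After 3 (craft helmet): flax=8 helmet=2
After 4 (craft helmet): flax=4 helmet=3
After 5 (craft helmet): helmet=4
After 6 (gather 3 flax): flax=3 helmet=4
After 7 (craft barrel): barrel=2

Answer: barrel=2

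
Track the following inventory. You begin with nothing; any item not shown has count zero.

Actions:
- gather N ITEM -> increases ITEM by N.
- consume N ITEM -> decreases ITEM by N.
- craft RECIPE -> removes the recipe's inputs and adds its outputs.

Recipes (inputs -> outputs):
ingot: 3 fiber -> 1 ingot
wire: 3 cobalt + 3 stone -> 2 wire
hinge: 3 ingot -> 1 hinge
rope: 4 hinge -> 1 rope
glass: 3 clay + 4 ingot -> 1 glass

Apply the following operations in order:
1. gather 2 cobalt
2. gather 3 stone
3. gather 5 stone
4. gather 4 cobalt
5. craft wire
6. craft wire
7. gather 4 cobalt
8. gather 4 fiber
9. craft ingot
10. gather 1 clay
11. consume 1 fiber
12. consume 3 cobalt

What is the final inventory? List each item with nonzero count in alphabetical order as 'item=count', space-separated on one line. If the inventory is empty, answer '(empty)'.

After 1 (gather 2 cobalt): cobalt=2
After 2 (gather 3 stone): cobalt=2 stone=3
After 3 (gather 5 stone): cobalt=2 stone=8
After 4 (gather 4 cobalt): cobalt=6 stone=8
After 5 (craft wire): cobalt=3 stone=5 wire=2
After 6 (craft wire): stone=2 wire=4
After 7 (gather 4 cobalt): cobalt=4 stone=2 wire=4
After 8 (gather 4 fiber): cobalt=4 fiber=4 stone=2 wire=4
After 9 (craft ingot): cobalt=4 fiber=1 ingot=1 stone=2 wire=4
After 10 (gather 1 clay): clay=1 cobalt=4 fiber=1 ingot=1 stone=2 wire=4
After 11 (consume 1 fiber): clay=1 cobalt=4 ingot=1 stone=2 wire=4
After 12 (consume 3 cobalt): clay=1 cobalt=1 ingot=1 stone=2 wire=4

Answer: clay=1 cobalt=1 ingot=1 stone=2 wire=4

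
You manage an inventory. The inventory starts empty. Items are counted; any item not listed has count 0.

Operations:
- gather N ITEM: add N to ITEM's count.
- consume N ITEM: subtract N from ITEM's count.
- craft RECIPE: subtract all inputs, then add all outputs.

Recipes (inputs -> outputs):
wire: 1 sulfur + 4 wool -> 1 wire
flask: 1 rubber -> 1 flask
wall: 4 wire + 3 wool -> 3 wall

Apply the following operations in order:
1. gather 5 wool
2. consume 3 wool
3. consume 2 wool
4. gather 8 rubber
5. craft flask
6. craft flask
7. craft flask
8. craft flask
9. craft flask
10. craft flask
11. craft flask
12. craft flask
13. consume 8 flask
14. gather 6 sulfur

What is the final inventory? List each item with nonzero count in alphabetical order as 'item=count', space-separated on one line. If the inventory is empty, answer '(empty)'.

Answer: sulfur=6

Derivation:
After 1 (gather 5 wool): wool=5
After 2 (consume 3 wool): wool=2
After 3 (consume 2 wool): (empty)
After 4 (gather 8 rubber): rubber=8
After 5 (craft flask): flask=1 rubber=7
After 6 (craft flask): flask=2 rubber=6
After 7 (craft flask): flask=3 rubber=5
After 8 (craft flask): flask=4 rubber=4
After 9 (craft flask): flask=5 rubber=3
After 10 (craft flask): flask=6 rubber=2
After 11 (craft flask): flask=7 rubber=1
After 12 (craft flask): flask=8
After 13 (consume 8 flask): (empty)
After 14 (gather 6 sulfur): sulfur=6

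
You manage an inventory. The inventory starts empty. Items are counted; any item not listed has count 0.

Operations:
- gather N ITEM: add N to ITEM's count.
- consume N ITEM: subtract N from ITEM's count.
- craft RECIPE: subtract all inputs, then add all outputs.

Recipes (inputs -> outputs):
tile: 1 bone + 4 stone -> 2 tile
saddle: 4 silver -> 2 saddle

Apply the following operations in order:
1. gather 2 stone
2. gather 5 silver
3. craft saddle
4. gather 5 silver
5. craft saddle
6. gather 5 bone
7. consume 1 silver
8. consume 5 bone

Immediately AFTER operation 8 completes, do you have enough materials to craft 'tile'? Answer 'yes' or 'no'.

Answer: no

Derivation:
After 1 (gather 2 stone): stone=2
After 2 (gather 5 silver): silver=5 stone=2
After 3 (craft saddle): saddle=2 silver=1 stone=2
After 4 (gather 5 silver): saddle=2 silver=6 stone=2
After 5 (craft saddle): saddle=4 silver=2 stone=2
After 6 (gather 5 bone): bone=5 saddle=4 silver=2 stone=2
After 7 (consume 1 silver): bone=5 saddle=4 silver=1 stone=2
After 8 (consume 5 bone): saddle=4 silver=1 stone=2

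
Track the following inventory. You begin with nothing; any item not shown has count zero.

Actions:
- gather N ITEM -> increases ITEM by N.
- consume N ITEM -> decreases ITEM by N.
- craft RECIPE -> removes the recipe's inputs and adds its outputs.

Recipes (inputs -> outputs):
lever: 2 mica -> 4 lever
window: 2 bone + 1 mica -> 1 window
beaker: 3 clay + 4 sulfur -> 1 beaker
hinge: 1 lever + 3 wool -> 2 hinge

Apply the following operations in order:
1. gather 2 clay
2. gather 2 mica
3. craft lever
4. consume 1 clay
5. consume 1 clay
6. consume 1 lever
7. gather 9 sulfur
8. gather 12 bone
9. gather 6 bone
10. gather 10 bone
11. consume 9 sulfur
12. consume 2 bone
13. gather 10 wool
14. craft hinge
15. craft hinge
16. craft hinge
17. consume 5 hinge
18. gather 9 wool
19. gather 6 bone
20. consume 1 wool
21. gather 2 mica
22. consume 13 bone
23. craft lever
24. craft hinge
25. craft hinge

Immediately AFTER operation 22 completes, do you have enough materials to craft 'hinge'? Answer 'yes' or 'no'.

Answer: no

Derivation:
After 1 (gather 2 clay): clay=2
After 2 (gather 2 mica): clay=2 mica=2
After 3 (craft lever): clay=2 lever=4
After 4 (consume 1 clay): clay=1 lever=4
After 5 (consume 1 clay): lever=4
After 6 (consume 1 lever): lever=3
After 7 (gather 9 sulfur): lever=3 sulfur=9
After 8 (gather 12 bone): bone=12 lever=3 sulfur=9
After 9 (gather 6 bone): bone=18 lever=3 sulfur=9
After 10 (gather 10 bone): bone=28 lever=3 sulfur=9
After 11 (consume 9 sulfur): bone=28 lever=3
After 12 (consume 2 bone): bone=26 lever=3
After 13 (gather 10 wool): bone=26 lever=3 wool=10
After 14 (craft hinge): bone=26 hinge=2 lever=2 wool=7
After 15 (craft hinge): bone=26 hinge=4 lever=1 wool=4
After 16 (craft hinge): bone=26 hinge=6 wool=1
After 17 (consume 5 hinge): bone=26 hinge=1 wool=1
After 18 (gather 9 wool): bone=26 hinge=1 wool=10
After 19 (gather 6 bone): bone=32 hinge=1 wool=10
After 20 (consume 1 wool): bone=32 hinge=1 wool=9
After 21 (gather 2 mica): bone=32 hinge=1 mica=2 wool=9
After 22 (consume 13 bone): bone=19 hinge=1 mica=2 wool=9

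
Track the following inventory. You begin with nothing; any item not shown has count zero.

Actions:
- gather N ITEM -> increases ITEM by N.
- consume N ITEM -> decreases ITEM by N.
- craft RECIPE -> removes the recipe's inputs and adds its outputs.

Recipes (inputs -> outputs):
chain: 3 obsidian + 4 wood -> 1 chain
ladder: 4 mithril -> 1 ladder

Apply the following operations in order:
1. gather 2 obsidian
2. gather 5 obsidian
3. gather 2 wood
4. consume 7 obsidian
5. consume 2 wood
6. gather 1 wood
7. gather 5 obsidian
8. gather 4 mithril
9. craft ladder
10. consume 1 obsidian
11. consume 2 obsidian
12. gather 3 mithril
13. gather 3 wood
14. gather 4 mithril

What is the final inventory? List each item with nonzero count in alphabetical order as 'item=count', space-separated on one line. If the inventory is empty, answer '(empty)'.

After 1 (gather 2 obsidian): obsidian=2
After 2 (gather 5 obsidian): obsidian=7
After 3 (gather 2 wood): obsidian=7 wood=2
After 4 (consume 7 obsidian): wood=2
After 5 (consume 2 wood): (empty)
After 6 (gather 1 wood): wood=1
After 7 (gather 5 obsidian): obsidian=5 wood=1
After 8 (gather 4 mithril): mithril=4 obsidian=5 wood=1
After 9 (craft ladder): ladder=1 obsidian=5 wood=1
After 10 (consume 1 obsidian): ladder=1 obsidian=4 wood=1
After 11 (consume 2 obsidian): ladder=1 obsidian=2 wood=1
After 12 (gather 3 mithril): ladder=1 mithril=3 obsidian=2 wood=1
After 13 (gather 3 wood): ladder=1 mithril=3 obsidian=2 wood=4
After 14 (gather 4 mithril): ladder=1 mithril=7 obsidian=2 wood=4

Answer: ladder=1 mithril=7 obsidian=2 wood=4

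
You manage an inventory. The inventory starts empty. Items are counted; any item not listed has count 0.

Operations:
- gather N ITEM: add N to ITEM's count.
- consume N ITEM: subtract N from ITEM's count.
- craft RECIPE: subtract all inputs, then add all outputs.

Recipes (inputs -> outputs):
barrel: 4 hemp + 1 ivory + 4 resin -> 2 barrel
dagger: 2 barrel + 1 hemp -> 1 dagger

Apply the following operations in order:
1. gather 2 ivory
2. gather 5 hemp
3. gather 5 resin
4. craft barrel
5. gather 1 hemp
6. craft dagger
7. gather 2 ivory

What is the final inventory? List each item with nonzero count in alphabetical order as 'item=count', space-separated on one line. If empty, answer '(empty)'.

Answer: dagger=1 hemp=1 ivory=3 resin=1

Derivation:
After 1 (gather 2 ivory): ivory=2
After 2 (gather 5 hemp): hemp=5 ivory=2
After 3 (gather 5 resin): hemp=5 ivory=2 resin=5
After 4 (craft barrel): barrel=2 hemp=1 ivory=1 resin=1
After 5 (gather 1 hemp): barrel=2 hemp=2 ivory=1 resin=1
After 6 (craft dagger): dagger=1 hemp=1 ivory=1 resin=1
After 7 (gather 2 ivory): dagger=1 hemp=1 ivory=3 resin=1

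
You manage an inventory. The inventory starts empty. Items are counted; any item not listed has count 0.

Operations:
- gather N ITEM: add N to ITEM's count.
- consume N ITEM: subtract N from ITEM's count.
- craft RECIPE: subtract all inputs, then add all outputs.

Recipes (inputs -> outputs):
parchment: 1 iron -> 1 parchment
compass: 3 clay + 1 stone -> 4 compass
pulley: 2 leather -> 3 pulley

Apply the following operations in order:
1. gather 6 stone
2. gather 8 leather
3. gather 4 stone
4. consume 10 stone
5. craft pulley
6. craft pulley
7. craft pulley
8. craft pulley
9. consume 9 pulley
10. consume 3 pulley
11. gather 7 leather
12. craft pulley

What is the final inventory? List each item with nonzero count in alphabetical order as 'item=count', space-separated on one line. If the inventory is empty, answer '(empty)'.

Answer: leather=5 pulley=3

Derivation:
After 1 (gather 6 stone): stone=6
After 2 (gather 8 leather): leather=8 stone=6
After 3 (gather 4 stone): leather=8 stone=10
After 4 (consume 10 stone): leather=8
After 5 (craft pulley): leather=6 pulley=3
After 6 (craft pulley): leather=4 pulley=6
After 7 (craft pulley): leather=2 pulley=9
After 8 (craft pulley): pulley=12
After 9 (consume 9 pulley): pulley=3
After 10 (consume 3 pulley): (empty)
After 11 (gather 7 leather): leather=7
After 12 (craft pulley): leather=5 pulley=3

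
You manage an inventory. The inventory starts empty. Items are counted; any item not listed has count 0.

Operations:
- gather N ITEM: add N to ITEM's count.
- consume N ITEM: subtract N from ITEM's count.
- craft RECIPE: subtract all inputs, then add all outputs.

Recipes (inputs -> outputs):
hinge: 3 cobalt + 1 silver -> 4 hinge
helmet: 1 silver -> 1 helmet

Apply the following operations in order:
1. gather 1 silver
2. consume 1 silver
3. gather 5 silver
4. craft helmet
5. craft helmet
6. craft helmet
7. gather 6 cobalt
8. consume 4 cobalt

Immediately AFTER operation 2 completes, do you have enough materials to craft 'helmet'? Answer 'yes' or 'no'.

After 1 (gather 1 silver): silver=1
After 2 (consume 1 silver): (empty)

Answer: no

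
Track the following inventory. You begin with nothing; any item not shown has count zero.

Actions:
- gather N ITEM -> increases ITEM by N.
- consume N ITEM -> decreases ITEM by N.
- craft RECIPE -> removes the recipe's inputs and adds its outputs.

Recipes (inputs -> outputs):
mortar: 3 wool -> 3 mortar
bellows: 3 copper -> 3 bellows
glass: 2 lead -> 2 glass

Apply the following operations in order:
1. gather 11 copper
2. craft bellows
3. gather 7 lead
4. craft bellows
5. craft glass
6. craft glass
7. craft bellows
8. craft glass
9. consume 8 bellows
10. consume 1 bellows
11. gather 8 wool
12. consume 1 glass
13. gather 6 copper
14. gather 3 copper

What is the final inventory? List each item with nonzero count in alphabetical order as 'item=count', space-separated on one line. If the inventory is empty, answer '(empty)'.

Answer: copper=11 glass=5 lead=1 wool=8

Derivation:
After 1 (gather 11 copper): copper=11
After 2 (craft bellows): bellows=3 copper=8
After 3 (gather 7 lead): bellows=3 copper=8 lead=7
After 4 (craft bellows): bellows=6 copper=5 lead=7
After 5 (craft glass): bellows=6 copper=5 glass=2 lead=5
After 6 (craft glass): bellows=6 copper=5 glass=4 lead=3
After 7 (craft bellows): bellows=9 copper=2 glass=4 lead=3
After 8 (craft glass): bellows=9 copper=2 glass=6 lead=1
After 9 (consume 8 bellows): bellows=1 copper=2 glass=6 lead=1
After 10 (consume 1 bellows): copper=2 glass=6 lead=1
After 11 (gather 8 wool): copper=2 glass=6 lead=1 wool=8
After 12 (consume 1 glass): copper=2 glass=5 lead=1 wool=8
After 13 (gather 6 copper): copper=8 glass=5 lead=1 wool=8
After 14 (gather 3 copper): copper=11 glass=5 lead=1 wool=8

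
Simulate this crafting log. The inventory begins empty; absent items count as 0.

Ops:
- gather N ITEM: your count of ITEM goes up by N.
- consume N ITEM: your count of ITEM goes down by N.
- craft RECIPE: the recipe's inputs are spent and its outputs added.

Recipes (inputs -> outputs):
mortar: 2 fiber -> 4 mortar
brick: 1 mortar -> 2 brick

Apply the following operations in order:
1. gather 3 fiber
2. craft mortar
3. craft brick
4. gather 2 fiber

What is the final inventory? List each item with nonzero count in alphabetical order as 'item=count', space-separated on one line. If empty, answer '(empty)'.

Answer: brick=2 fiber=3 mortar=3

Derivation:
After 1 (gather 3 fiber): fiber=3
After 2 (craft mortar): fiber=1 mortar=4
After 3 (craft brick): brick=2 fiber=1 mortar=3
After 4 (gather 2 fiber): brick=2 fiber=3 mortar=3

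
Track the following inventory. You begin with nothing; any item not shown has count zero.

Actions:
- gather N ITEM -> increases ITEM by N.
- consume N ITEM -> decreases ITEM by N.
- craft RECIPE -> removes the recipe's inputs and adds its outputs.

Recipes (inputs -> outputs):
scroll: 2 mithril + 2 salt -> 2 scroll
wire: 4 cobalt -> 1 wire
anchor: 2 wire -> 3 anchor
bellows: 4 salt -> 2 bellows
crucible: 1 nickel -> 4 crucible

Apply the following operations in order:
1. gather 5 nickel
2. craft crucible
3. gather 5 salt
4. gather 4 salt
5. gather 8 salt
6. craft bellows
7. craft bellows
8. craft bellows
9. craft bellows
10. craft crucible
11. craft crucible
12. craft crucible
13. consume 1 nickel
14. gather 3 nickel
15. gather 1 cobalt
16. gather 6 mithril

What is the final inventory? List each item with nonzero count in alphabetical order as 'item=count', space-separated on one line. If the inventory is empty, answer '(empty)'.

After 1 (gather 5 nickel): nickel=5
After 2 (craft crucible): crucible=4 nickel=4
After 3 (gather 5 salt): crucible=4 nickel=4 salt=5
After 4 (gather 4 salt): crucible=4 nickel=4 salt=9
After 5 (gather 8 salt): crucible=4 nickel=4 salt=17
After 6 (craft bellows): bellows=2 crucible=4 nickel=4 salt=13
After 7 (craft bellows): bellows=4 crucible=4 nickel=4 salt=9
After 8 (craft bellows): bellows=6 crucible=4 nickel=4 salt=5
After 9 (craft bellows): bellows=8 crucible=4 nickel=4 salt=1
After 10 (craft crucible): bellows=8 crucible=8 nickel=3 salt=1
After 11 (craft crucible): bellows=8 crucible=12 nickel=2 salt=1
After 12 (craft crucible): bellows=8 crucible=16 nickel=1 salt=1
After 13 (consume 1 nickel): bellows=8 crucible=16 salt=1
After 14 (gather 3 nickel): bellows=8 crucible=16 nickel=3 salt=1
After 15 (gather 1 cobalt): bellows=8 cobalt=1 crucible=16 nickel=3 salt=1
After 16 (gather 6 mithril): bellows=8 cobalt=1 crucible=16 mithril=6 nickel=3 salt=1

Answer: bellows=8 cobalt=1 crucible=16 mithril=6 nickel=3 salt=1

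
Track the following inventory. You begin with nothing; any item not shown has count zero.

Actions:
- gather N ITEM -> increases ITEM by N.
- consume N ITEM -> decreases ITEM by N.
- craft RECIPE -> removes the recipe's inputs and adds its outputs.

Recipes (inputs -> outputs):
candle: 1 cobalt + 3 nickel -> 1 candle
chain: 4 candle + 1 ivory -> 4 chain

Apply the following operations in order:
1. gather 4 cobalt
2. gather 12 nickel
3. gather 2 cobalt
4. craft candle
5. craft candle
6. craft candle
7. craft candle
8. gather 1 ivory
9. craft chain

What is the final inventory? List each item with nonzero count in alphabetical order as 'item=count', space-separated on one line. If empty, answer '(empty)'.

Answer: chain=4 cobalt=2

Derivation:
After 1 (gather 4 cobalt): cobalt=4
After 2 (gather 12 nickel): cobalt=4 nickel=12
After 3 (gather 2 cobalt): cobalt=6 nickel=12
After 4 (craft candle): candle=1 cobalt=5 nickel=9
After 5 (craft candle): candle=2 cobalt=4 nickel=6
After 6 (craft candle): candle=3 cobalt=3 nickel=3
After 7 (craft candle): candle=4 cobalt=2
After 8 (gather 1 ivory): candle=4 cobalt=2 ivory=1
After 9 (craft chain): chain=4 cobalt=2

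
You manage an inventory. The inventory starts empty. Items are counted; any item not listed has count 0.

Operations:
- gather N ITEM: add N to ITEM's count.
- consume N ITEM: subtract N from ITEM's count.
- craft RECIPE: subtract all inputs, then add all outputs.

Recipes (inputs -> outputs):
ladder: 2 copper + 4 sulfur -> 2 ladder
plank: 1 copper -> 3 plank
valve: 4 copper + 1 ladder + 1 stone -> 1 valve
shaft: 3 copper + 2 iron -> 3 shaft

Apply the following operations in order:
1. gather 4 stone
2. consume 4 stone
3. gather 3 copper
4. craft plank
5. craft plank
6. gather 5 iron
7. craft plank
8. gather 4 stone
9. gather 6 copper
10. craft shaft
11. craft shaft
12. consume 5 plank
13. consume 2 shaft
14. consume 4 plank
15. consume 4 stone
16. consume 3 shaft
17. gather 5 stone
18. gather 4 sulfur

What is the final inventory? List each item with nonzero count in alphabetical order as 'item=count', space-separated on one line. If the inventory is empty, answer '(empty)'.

After 1 (gather 4 stone): stone=4
After 2 (consume 4 stone): (empty)
After 3 (gather 3 copper): copper=3
After 4 (craft plank): copper=2 plank=3
After 5 (craft plank): copper=1 plank=6
After 6 (gather 5 iron): copper=1 iron=5 plank=6
After 7 (craft plank): iron=5 plank=9
After 8 (gather 4 stone): iron=5 plank=9 stone=4
After 9 (gather 6 copper): copper=6 iron=5 plank=9 stone=4
After 10 (craft shaft): copper=3 iron=3 plank=9 shaft=3 stone=4
After 11 (craft shaft): iron=1 plank=9 shaft=6 stone=4
After 12 (consume 5 plank): iron=1 plank=4 shaft=6 stone=4
After 13 (consume 2 shaft): iron=1 plank=4 shaft=4 stone=4
After 14 (consume 4 plank): iron=1 shaft=4 stone=4
After 15 (consume 4 stone): iron=1 shaft=4
After 16 (consume 3 shaft): iron=1 shaft=1
After 17 (gather 5 stone): iron=1 shaft=1 stone=5
After 18 (gather 4 sulfur): iron=1 shaft=1 stone=5 sulfur=4

Answer: iron=1 shaft=1 stone=5 sulfur=4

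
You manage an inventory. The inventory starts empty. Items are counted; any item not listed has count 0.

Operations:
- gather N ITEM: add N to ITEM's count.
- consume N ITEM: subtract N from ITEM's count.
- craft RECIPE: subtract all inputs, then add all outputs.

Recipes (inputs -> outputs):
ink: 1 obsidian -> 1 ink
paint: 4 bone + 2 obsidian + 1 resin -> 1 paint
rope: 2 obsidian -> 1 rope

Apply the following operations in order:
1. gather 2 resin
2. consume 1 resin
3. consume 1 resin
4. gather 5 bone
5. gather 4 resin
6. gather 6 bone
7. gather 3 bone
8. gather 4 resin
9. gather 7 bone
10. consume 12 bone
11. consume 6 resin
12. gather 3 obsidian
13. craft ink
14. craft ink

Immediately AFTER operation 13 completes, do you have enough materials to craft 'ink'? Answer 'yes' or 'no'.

Answer: yes

Derivation:
After 1 (gather 2 resin): resin=2
After 2 (consume 1 resin): resin=1
After 3 (consume 1 resin): (empty)
After 4 (gather 5 bone): bone=5
After 5 (gather 4 resin): bone=5 resin=4
After 6 (gather 6 bone): bone=11 resin=4
After 7 (gather 3 bone): bone=14 resin=4
After 8 (gather 4 resin): bone=14 resin=8
After 9 (gather 7 bone): bone=21 resin=8
After 10 (consume 12 bone): bone=9 resin=8
After 11 (consume 6 resin): bone=9 resin=2
After 12 (gather 3 obsidian): bone=9 obsidian=3 resin=2
After 13 (craft ink): bone=9 ink=1 obsidian=2 resin=2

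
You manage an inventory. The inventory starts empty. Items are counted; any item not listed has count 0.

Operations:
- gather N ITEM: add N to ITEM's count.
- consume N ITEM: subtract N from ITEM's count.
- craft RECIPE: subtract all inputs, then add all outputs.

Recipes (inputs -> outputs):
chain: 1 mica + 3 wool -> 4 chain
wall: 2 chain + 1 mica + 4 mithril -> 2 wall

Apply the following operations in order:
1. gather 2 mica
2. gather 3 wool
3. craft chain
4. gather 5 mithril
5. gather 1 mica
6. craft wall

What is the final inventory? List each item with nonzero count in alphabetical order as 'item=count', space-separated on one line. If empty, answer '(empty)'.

After 1 (gather 2 mica): mica=2
After 2 (gather 3 wool): mica=2 wool=3
After 3 (craft chain): chain=4 mica=1
After 4 (gather 5 mithril): chain=4 mica=1 mithril=5
After 5 (gather 1 mica): chain=4 mica=2 mithril=5
After 6 (craft wall): chain=2 mica=1 mithril=1 wall=2

Answer: chain=2 mica=1 mithril=1 wall=2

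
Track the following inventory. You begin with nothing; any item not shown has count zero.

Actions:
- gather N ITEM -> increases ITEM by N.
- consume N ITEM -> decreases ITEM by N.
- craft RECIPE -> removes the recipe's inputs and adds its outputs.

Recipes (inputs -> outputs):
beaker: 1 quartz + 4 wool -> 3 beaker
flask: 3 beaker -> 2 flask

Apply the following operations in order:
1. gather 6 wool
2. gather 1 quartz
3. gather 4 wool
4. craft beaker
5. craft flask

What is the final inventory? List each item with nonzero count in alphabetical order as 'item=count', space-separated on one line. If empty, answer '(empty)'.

Answer: flask=2 wool=6

Derivation:
After 1 (gather 6 wool): wool=6
After 2 (gather 1 quartz): quartz=1 wool=6
After 3 (gather 4 wool): quartz=1 wool=10
After 4 (craft beaker): beaker=3 wool=6
After 5 (craft flask): flask=2 wool=6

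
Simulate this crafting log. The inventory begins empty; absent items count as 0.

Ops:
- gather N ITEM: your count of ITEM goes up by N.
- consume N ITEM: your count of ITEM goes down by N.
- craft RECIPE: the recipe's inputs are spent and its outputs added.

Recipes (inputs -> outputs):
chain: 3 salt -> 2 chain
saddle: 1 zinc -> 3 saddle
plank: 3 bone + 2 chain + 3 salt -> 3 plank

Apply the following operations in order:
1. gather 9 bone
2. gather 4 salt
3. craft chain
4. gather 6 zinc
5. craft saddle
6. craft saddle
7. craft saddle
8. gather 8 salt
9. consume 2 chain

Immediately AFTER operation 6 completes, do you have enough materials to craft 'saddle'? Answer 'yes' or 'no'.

After 1 (gather 9 bone): bone=9
After 2 (gather 4 salt): bone=9 salt=4
After 3 (craft chain): bone=9 chain=2 salt=1
After 4 (gather 6 zinc): bone=9 chain=2 salt=1 zinc=6
After 5 (craft saddle): bone=9 chain=2 saddle=3 salt=1 zinc=5
After 6 (craft saddle): bone=9 chain=2 saddle=6 salt=1 zinc=4

Answer: yes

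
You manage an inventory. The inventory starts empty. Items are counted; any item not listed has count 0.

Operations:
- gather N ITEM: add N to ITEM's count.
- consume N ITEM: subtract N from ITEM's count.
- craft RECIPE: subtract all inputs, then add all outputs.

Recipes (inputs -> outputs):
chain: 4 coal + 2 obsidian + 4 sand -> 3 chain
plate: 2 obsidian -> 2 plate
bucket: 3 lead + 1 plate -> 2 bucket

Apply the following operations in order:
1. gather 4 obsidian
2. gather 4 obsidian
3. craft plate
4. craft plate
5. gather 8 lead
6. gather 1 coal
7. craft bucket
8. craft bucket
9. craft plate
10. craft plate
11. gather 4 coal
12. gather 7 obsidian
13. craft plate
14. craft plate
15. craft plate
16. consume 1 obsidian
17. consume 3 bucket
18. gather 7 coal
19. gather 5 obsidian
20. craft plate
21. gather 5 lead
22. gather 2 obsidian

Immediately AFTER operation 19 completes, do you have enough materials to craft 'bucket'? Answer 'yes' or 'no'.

Answer: no

Derivation:
After 1 (gather 4 obsidian): obsidian=4
After 2 (gather 4 obsidian): obsidian=8
After 3 (craft plate): obsidian=6 plate=2
After 4 (craft plate): obsidian=4 plate=4
After 5 (gather 8 lead): lead=8 obsidian=4 plate=4
After 6 (gather 1 coal): coal=1 lead=8 obsidian=4 plate=4
After 7 (craft bucket): bucket=2 coal=1 lead=5 obsidian=4 plate=3
After 8 (craft bucket): bucket=4 coal=1 lead=2 obsidian=4 plate=2
After 9 (craft plate): bucket=4 coal=1 lead=2 obsidian=2 plate=4
After 10 (craft plate): bucket=4 coal=1 lead=2 plate=6
After 11 (gather 4 coal): bucket=4 coal=5 lead=2 plate=6
After 12 (gather 7 obsidian): bucket=4 coal=5 lead=2 obsidian=7 plate=6
After 13 (craft plate): bucket=4 coal=5 lead=2 obsidian=5 plate=8
After 14 (craft plate): bucket=4 coal=5 lead=2 obsidian=3 plate=10
After 15 (craft plate): bucket=4 coal=5 lead=2 obsidian=1 plate=12
After 16 (consume 1 obsidian): bucket=4 coal=5 lead=2 plate=12
After 17 (consume 3 bucket): bucket=1 coal=5 lead=2 plate=12
After 18 (gather 7 coal): bucket=1 coal=12 lead=2 plate=12
After 19 (gather 5 obsidian): bucket=1 coal=12 lead=2 obsidian=5 plate=12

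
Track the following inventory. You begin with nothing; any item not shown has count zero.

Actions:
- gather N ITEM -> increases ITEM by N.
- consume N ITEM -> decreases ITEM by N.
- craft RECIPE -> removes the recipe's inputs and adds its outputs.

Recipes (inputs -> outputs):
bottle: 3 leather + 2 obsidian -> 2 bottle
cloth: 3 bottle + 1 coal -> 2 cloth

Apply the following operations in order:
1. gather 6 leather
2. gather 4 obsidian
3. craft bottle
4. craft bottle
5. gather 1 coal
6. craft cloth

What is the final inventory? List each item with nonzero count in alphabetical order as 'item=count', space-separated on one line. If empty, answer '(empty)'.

After 1 (gather 6 leather): leather=6
After 2 (gather 4 obsidian): leather=6 obsidian=4
After 3 (craft bottle): bottle=2 leather=3 obsidian=2
After 4 (craft bottle): bottle=4
After 5 (gather 1 coal): bottle=4 coal=1
After 6 (craft cloth): bottle=1 cloth=2

Answer: bottle=1 cloth=2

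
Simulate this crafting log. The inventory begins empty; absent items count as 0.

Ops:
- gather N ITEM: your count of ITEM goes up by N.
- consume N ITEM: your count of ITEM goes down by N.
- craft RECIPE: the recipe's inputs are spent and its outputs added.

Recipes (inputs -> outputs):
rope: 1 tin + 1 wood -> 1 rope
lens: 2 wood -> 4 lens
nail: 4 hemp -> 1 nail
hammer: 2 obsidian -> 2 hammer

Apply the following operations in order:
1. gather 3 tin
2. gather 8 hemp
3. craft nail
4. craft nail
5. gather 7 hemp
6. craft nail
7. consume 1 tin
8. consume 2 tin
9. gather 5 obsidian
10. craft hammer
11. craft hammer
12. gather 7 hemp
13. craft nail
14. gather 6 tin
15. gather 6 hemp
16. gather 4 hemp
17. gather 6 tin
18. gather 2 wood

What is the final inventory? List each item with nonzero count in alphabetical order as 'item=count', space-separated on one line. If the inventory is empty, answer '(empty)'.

Answer: hammer=4 hemp=16 nail=4 obsidian=1 tin=12 wood=2

Derivation:
After 1 (gather 3 tin): tin=3
After 2 (gather 8 hemp): hemp=8 tin=3
After 3 (craft nail): hemp=4 nail=1 tin=3
After 4 (craft nail): nail=2 tin=3
After 5 (gather 7 hemp): hemp=7 nail=2 tin=3
After 6 (craft nail): hemp=3 nail=3 tin=3
After 7 (consume 1 tin): hemp=3 nail=3 tin=2
After 8 (consume 2 tin): hemp=3 nail=3
After 9 (gather 5 obsidian): hemp=3 nail=3 obsidian=5
After 10 (craft hammer): hammer=2 hemp=3 nail=3 obsidian=3
After 11 (craft hammer): hammer=4 hemp=3 nail=3 obsidian=1
After 12 (gather 7 hemp): hammer=4 hemp=10 nail=3 obsidian=1
After 13 (craft nail): hammer=4 hemp=6 nail=4 obsidian=1
After 14 (gather 6 tin): hammer=4 hemp=6 nail=4 obsidian=1 tin=6
After 15 (gather 6 hemp): hammer=4 hemp=12 nail=4 obsidian=1 tin=6
After 16 (gather 4 hemp): hammer=4 hemp=16 nail=4 obsidian=1 tin=6
After 17 (gather 6 tin): hammer=4 hemp=16 nail=4 obsidian=1 tin=12
After 18 (gather 2 wood): hammer=4 hemp=16 nail=4 obsidian=1 tin=12 wood=2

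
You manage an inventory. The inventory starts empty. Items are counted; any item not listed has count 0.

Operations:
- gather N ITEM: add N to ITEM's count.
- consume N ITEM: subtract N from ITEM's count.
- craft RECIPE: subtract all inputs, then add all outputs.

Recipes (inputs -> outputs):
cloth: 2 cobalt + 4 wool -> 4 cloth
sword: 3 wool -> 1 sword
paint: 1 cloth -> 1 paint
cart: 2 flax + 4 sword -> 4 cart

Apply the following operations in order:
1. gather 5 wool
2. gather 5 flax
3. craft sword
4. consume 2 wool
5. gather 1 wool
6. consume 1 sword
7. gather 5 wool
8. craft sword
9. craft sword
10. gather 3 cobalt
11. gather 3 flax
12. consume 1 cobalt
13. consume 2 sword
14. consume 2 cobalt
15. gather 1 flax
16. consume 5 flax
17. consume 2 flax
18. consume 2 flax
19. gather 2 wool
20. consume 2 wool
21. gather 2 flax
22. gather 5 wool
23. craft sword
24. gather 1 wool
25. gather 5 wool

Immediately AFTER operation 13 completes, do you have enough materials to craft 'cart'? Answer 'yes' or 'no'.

After 1 (gather 5 wool): wool=5
After 2 (gather 5 flax): flax=5 wool=5
After 3 (craft sword): flax=5 sword=1 wool=2
After 4 (consume 2 wool): flax=5 sword=1
After 5 (gather 1 wool): flax=5 sword=1 wool=1
After 6 (consume 1 sword): flax=5 wool=1
After 7 (gather 5 wool): flax=5 wool=6
After 8 (craft sword): flax=5 sword=1 wool=3
After 9 (craft sword): flax=5 sword=2
After 10 (gather 3 cobalt): cobalt=3 flax=5 sword=2
After 11 (gather 3 flax): cobalt=3 flax=8 sword=2
After 12 (consume 1 cobalt): cobalt=2 flax=8 sword=2
After 13 (consume 2 sword): cobalt=2 flax=8

Answer: no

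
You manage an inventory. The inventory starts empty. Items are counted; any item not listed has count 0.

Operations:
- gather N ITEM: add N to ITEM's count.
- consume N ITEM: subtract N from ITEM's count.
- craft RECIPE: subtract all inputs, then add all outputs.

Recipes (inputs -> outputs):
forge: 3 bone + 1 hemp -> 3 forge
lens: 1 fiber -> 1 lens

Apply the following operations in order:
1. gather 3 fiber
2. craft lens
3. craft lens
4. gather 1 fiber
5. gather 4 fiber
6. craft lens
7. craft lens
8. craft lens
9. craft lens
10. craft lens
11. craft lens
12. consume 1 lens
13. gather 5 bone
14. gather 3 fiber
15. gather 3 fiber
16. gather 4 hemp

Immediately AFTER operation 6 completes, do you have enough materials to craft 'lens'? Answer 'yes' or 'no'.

After 1 (gather 3 fiber): fiber=3
After 2 (craft lens): fiber=2 lens=1
After 3 (craft lens): fiber=1 lens=2
After 4 (gather 1 fiber): fiber=2 lens=2
After 5 (gather 4 fiber): fiber=6 lens=2
After 6 (craft lens): fiber=5 lens=3

Answer: yes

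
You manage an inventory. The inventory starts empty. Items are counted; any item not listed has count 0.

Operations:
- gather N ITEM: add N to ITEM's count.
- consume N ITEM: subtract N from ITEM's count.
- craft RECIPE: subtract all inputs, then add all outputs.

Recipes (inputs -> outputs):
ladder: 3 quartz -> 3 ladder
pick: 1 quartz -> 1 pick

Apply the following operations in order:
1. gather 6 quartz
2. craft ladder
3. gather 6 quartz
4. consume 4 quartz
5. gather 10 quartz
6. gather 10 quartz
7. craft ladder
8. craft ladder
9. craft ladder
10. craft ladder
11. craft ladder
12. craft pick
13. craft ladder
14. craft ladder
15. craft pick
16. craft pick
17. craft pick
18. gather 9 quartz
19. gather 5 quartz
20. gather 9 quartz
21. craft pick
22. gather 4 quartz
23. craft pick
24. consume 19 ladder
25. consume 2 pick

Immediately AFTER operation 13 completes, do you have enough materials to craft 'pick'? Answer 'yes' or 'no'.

After 1 (gather 6 quartz): quartz=6
After 2 (craft ladder): ladder=3 quartz=3
After 3 (gather 6 quartz): ladder=3 quartz=9
After 4 (consume 4 quartz): ladder=3 quartz=5
After 5 (gather 10 quartz): ladder=3 quartz=15
After 6 (gather 10 quartz): ladder=3 quartz=25
After 7 (craft ladder): ladder=6 quartz=22
After 8 (craft ladder): ladder=9 quartz=19
After 9 (craft ladder): ladder=12 quartz=16
After 10 (craft ladder): ladder=15 quartz=13
After 11 (craft ladder): ladder=18 quartz=10
After 12 (craft pick): ladder=18 pick=1 quartz=9
After 13 (craft ladder): ladder=21 pick=1 quartz=6

Answer: yes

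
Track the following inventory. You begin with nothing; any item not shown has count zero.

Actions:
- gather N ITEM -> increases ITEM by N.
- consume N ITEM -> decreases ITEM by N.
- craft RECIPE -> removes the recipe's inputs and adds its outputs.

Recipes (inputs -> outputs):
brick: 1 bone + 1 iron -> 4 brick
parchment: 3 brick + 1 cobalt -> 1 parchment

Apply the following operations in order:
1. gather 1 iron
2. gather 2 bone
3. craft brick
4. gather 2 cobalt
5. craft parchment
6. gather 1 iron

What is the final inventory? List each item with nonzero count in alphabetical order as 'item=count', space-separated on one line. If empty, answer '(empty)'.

Answer: bone=1 brick=1 cobalt=1 iron=1 parchment=1

Derivation:
After 1 (gather 1 iron): iron=1
After 2 (gather 2 bone): bone=2 iron=1
After 3 (craft brick): bone=1 brick=4
After 4 (gather 2 cobalt): bone=1 brick=4 cobalt=2
After 5 (craft parchment): bone=1 brick=1 cobalt=1 parchment=1
After 6 (gather 1 iron): bone=1 brick=1 cobalt=1 iron=1 parchment=1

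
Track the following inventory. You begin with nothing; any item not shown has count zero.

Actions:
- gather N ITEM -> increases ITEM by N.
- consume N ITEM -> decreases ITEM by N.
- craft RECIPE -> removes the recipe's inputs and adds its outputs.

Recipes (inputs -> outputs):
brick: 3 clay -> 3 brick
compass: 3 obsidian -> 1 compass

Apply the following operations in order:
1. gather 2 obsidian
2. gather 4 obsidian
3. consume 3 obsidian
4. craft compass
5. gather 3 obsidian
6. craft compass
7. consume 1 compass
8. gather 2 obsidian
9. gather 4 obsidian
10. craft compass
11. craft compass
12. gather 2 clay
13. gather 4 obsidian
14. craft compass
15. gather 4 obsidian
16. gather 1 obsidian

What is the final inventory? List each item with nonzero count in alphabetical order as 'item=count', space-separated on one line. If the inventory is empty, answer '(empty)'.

After 1 (gather 2 obsidian): obsidian=2
After 2 (gather 4 obsidian): obsidian=6
After 3 (consume 3 obsidian): obsidian=3
After 4 (craft compass): compass=1
After 5 (gather 3 obsidian): compass=1 obsidian=3
After 6 (craft compass): compass=2
After 7 (consume 1 compass): compass=1
After 8 (gather 2 obsidian): compass=1 obsidian=2
After 9 (gather 4 obsidian): compass=1 obsidian=6
After 10 (craft compass): compass=2 obsidian=3
After 11 (craft compass): compass=3
After 12 (gather 2 clay): clay=2 compass=3
After 13 (gather 4 obsidian): clay=2 compass=3 obsidian=4
After 14 (craft compass): clay=2 compass=4 obsidian=1
After 15 (gather 4 obsidian): clay=2 compass=4 obsidian=5
After 16 (gather 1 obsidian): clay=2 compass=4 obsidian=6

Answer: clay=2 compass=4 obsidian=6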